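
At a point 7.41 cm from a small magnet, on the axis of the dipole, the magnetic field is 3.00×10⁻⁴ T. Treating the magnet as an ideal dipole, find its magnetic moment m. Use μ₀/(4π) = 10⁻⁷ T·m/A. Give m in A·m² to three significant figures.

m ≈ 0.610 A·m²

On axis B = (μ₀/4π)·2m/r³, so m = Br³·4π/(μ₀·2).
m = (3.00×10⁻⁴)·(0.0741)³ / (2·10⁻⁷) = 0.6103 A·m².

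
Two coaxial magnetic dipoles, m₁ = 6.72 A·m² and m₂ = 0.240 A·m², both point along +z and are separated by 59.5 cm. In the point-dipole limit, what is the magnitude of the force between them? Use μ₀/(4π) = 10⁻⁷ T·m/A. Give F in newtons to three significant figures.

F ≈ 7.72×10⁻⁶ N

On-axis B of dipole 1: B = (μ₀/4π)·2m₁/r³. Force on dipole 2: F = m₂·dB/dr.
dB/dr = −(μ₀/4π)·6m₁/r⁴, so |F| = (μ₀/4π)·6m₁m₂/r⁴.
F = 6(10⁻⁷)(6.72)(0.240)/(0.595)⁴ = 7.721×10⁻⁶ N.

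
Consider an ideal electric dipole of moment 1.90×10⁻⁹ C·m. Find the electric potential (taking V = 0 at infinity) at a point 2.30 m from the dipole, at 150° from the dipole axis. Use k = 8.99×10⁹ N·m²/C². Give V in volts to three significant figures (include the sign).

The dipole potential is V = kp cosθ / r².
V = (8.99×10⁹)(1.90×10⁻⁹)·cos150° / (2.30)² = -2.796 V.

V ≈ -2.80 V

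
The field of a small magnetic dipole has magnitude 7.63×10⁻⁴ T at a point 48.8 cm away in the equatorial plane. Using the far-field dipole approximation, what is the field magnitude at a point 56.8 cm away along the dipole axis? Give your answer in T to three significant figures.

B ≈ 9.68×10⁻⁴ T

Dipole fields scale as 1/r³ in the far field.
The axial field is twice the equatorial field at the same r, so the geometry factor is 2/1.
B₂ = B₁ · (2/1) · (r₁/r₂)³ = 7.63×10⁻⁴ · 2 · (48.8/56.8)³.
(r₁/r₂)³ = (0.8592)³ = 0.6342.
B₂ ≈ 9.678×10⁻⁴ T.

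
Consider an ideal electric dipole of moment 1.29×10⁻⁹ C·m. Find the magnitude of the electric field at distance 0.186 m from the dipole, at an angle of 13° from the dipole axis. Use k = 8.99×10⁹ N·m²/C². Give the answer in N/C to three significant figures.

At angle θ the dipole field magnitude is E = (kp/r³)·√(1 + 3cos²θ).
kp/r³ = (8.99×10⁹)(1.29×10⁻⁹) / (0.186)³ = 1802 N/C.
√(1 + 3cos²13°) = √(1 + 3·0.9494) = √3.8482 ≈ 1.9617.
E ≈ 1802 × 1.962 = 3535 N/C.

E ≈ 3540 N/C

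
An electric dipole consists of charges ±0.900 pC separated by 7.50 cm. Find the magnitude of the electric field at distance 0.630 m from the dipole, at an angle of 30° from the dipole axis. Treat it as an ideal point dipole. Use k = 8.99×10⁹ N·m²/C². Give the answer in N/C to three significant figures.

Dipole moment p = qd = (9.00×10⁻¹³ C)(0.0750 m) = 6.75×10⁻¹⁴ C·m.
At angle θ the dipole field magnitude is E = (kp/r³)·√(1 + 3cos²θ).
kp/r³ = (8.99×10⁹)(6.75×10⁻¹⁴) / (0.630)³ = 0.002427 N/C.
√(1 + 3cos²30°) = √(1 + 3·0.7500) = √3.2500 ≈ 1.8028.
E ≈ 0.002427 × 1.803 = 0.004375 N/C.

E ≈ 0.00438 N/C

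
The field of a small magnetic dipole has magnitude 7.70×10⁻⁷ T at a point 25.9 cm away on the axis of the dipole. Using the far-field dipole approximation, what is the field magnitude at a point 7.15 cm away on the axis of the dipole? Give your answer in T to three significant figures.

B ≈ 3.66×10⁻⁵ T

Dipole fields scale as 1/r³ in the far field; the geometry is the same at both points.
B₂ = B₁ · (r₁/r₂)³ = 7.70×10⁻⁷ · (25.9/7.15)³.
(r₁/r₂)³ = (3.622)³ = 47.53.
B₂ ≈ 3.660×10⁻⁵ T.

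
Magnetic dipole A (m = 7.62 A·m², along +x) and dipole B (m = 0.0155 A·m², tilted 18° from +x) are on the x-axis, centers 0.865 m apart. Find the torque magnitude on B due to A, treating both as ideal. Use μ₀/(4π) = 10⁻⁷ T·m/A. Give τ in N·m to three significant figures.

Dipole B is on the axis of dipole A, so B₁ there is axial: B₁ = (μ₀/4π)·2m₁/r³ along +x.
B₁ = 2(10⁻⁷)(7.62)/(0.865)³ = 2.355×10⁻⁶ T.
τ = m₂ B₁ sinθ.
τ = (0.0155)(2.355×10⁻⁶)·sin18° = 1.128×10⁻⁸ N·m.

τ ≈ 1.13×10⁻⁸ N·m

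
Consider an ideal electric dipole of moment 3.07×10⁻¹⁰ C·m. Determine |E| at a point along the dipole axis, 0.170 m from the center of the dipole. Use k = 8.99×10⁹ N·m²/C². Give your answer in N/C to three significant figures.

On the dipole axis E = 2kp/r³.
E = 2·(8.99×10⁹)(3.07×10⁻¹⁰) / (0.170)³ = 1124 N/C.

E ≈ 1120 N/C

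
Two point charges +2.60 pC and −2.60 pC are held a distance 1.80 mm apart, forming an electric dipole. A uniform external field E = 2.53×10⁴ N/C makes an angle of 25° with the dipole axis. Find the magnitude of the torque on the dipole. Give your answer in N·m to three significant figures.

Dipole moment p = qd = (2.60×10⁻¹² C)(0.00180 m) = 4.68×10⁻¹⁵ C·m.
Torque on an electric dipole: τ = pE sinθ.
τ = (4.68×10⁻¹⁵)(2.53×10⁴)·sin25° = 5.004×10⁻¹¹ N·m.

τ ≈ 5.00×10⁻¹¹ N·m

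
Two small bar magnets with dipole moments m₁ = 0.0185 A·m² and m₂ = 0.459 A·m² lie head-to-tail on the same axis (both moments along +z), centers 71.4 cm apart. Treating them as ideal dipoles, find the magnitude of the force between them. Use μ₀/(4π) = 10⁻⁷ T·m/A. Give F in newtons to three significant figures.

F ≈ 1.96×10⁻⁸ N

On-axis B of dipole 1: B = (μ₀/4π)·2m₁/r³. Force on dipole 2: F = m₂·dB/dr.
dB/dr = −(μ₀/4π)·6m₁/r⁴, so |F| = (μ₀/4π)·6m₁m₂/r⁴.
F = 6(10⁻⁷)(0.0185)(0.459)/(0.714)⁴ = 1.960×10⁻⁸ N.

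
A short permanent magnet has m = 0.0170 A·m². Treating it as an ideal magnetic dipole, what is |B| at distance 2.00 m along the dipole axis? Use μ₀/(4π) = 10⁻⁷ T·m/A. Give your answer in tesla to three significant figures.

On axis B = (μ₀/4π)·2m/r³.
B = 2·(10⁻⁷)·(0.0170) / (2.00)³ = 4.250×10⁻¹⁰ T.

B ≈ 4.25×10⁻¹⁰ T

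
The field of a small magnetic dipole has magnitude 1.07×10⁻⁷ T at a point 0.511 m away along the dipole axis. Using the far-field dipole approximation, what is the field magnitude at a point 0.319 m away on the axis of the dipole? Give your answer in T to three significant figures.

B ≈ 4.40×10⁻⁷ T

Dipole fields scale as 1/r³ in the far field; the geometry is the same at both points.
B₂ = B₁ · (r₁/r₂)³ = 1.07×10⁻⁷ · (0.511/0.319)³.
(r₁/r₂)³ = (1.602)³ = 4.11.
B₂ ≈ 4.398×10⁻⁷ T.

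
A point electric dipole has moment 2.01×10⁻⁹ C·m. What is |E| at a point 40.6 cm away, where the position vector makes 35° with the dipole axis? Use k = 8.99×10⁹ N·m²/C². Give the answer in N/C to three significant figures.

E ≈ 469 N/C

At angle θ the dipole field magnitude is E = (kp/r³)·√(1 + 3cos²θ).
kp/r³ = (8.99×10⁹)(2.01×10⁻⁹) / (0.406)³ = 270.0 N/C.
√(1 + 3cos²35°) = √(1 + 3·0.6710) = √3.0130 ≈ 1.7358.
E ≈ 270.0 × 1.736 = 468.7 N/C.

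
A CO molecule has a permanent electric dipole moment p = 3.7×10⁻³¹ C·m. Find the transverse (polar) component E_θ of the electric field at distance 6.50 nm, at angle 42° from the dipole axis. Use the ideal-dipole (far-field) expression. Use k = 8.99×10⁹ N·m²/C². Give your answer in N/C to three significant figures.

For a dipole, E_θ = (kp sinθ)/r³.
kp/r³ = (8.99×10⁹)(3.70×10⁻³¹)/(6.50×10⁻⁹)³ = 1.211×10⁴ N/C.
E_θ = 1.211×10⁴·sin42° = 8105 N/C.

E_θ ≈ 8100 N/C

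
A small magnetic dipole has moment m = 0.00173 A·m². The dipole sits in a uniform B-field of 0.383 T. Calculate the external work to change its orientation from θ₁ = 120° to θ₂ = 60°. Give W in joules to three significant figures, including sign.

W ≈ -6.63×10⁻⁴ J

W_ext = ΔU = −mB cosθ₂ + mB cosθ₁ = mB(cosθ₁ − cosθ₂).
W = (0.00173)(0.383)·(cos120° − cos60°) = (6.626×10⁻⁴)·(-1.0000) = -6.626×10⁻⁴ J.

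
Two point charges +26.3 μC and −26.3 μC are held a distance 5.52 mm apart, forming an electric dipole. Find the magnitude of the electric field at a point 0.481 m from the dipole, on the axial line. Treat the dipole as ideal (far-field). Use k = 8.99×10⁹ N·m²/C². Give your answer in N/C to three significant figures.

E ≈ 2.35×10⁴ N/C

Dipole moment p = qd = (2.63×10⁻⁵ C)(0.00552 m) = 1.452×10⁻⁷ C·m.
On the dipole axis E = 2kp/r³.
E = 2·(8.99×10⁹)(1.452×10⁻⁷) / (0.481)³ = 2.346×10⁴ N/C.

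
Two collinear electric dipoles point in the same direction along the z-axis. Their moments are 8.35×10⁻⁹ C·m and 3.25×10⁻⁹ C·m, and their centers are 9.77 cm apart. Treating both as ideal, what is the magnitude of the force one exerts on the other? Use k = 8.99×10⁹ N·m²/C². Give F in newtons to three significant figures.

On-axis field of dipole 1 at distance r: E = 2kp₁/r³. Force on dipole 2 is F = p₂·dE/dr (gradient along axis).
dE/dr = −6kp₁/r⁴, so |F| = 6kp₁p₂/r⁴ (attractive for aligned moments).
F = 6(8.99×10⁹)(8.35×10⁻⁹)(3.25×10⁻⁹)/(0.0977)⁴ = 0.01607 N.

F ≈ 0.0161 N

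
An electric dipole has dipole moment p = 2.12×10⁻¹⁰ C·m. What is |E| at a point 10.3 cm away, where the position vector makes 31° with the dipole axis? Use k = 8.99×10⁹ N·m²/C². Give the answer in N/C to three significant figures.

At angle θ the dipole field magnitude is E = (kp/r³)·√(1 + 3cos²θ).
kp/r³ = (8.99×10⁹)(2.12×10⁻¹⁰) / (0.103)³ = 1744 N/C.
√(1 + 3cos²31°) = √(1 + 3·0.7347) = √3.2042 ≈ 1.7900.
E ≈ 1744 × 1.790 = 3122 N/C.

E ≈ 3120 N/C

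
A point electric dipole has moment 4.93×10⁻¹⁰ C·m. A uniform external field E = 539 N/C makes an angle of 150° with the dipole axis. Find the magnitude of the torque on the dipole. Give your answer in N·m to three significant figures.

τ ≈ 1.33×10⁻⁷ N·m

Torque on an electric dipole: τ = pE sinθ.
τ = (4.93×10⁻¹⁰)(539)·sin150° = 1.329×10⁻⁷ N·m.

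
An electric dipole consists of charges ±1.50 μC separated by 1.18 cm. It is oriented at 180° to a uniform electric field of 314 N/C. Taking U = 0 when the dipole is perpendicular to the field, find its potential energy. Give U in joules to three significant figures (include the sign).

Dipole moment p = qd = (1.50×10⁻⁶ C)(0.0118 m) = 1.77×10⁻⁸ C·m.
U = −p·E = −pE cosθ.
U = −(1.77×10⁻⁸)(314)·cos180° = 5.558×10⁻⁶ J.

U ≈ 5.56×10⁻⁶ J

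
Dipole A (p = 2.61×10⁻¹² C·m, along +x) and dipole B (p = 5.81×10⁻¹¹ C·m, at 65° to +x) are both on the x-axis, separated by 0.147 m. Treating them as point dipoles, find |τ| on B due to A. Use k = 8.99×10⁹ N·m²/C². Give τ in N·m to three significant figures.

The second dipole sits on the axis of the first, so the field there is axial: E₁ = 2kp₁/r³ along +x.
E₁ = 2(8.99×10⁹)(2.61×10⁻¹²)/(0.147)³ = 14.77 N/C.
Torque on the second dipole: τ = p₂ E₁ sinθ.
τ = (5.81×10⁻¹¹)(14.77)·sin65° = 7.779×10⁻¹⁰ N·m.

τ ≈ 7.78×10⁻¹⁰ N·m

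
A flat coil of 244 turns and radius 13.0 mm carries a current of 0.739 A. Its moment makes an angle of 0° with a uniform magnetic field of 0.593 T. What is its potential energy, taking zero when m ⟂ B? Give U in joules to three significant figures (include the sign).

U ≈ -0.0568 J

m = NIA = NIπa² = 244·(0.739)·π·(0.0130)² = 0.09574 A·m².
U = −m·B = −mB cosθ.
U = −(0.09574)(0.593)·cos0° = -0.05677 J.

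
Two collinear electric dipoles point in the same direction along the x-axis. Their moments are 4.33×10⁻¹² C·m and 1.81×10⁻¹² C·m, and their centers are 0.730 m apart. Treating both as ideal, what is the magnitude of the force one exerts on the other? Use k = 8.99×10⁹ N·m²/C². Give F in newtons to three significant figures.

F ≈ 1.49×10⁻¹² N

On-axis field of dipole 1 at distance r: E = 2kp₁/r³. Force on dipole 2 is F = p₂·dE/dr (gradient along axis).
dE/dr = −6kp₁/r⁴, so |F| = 6kp₁p₂/r⁴ (attractive for aligned moments).
F = 6(8.99×10⁹)(4.33×10⁻¹²)(1.81×10⁻¹²)/(0.730)⁴ = 1.489×10⁻¹² N.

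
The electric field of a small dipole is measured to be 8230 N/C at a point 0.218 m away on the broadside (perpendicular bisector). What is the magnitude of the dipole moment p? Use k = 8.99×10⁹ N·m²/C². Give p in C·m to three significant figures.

p ≈ 9.48×10⁻⁹ C·m

In the equatorial plane E = kp/r³, so p = Er³/(k).
p = (8230)·(0.218)³ / (8.99×10⁹) = 9.484×10⁻⁹ C·m.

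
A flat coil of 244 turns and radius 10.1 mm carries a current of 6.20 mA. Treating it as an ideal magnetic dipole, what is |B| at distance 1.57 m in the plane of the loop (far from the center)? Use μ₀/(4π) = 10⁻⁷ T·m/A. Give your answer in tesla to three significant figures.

B ≈ 1.25×10⁻¹¹ T

m = NIA = NIπa² = 244·(0.00620)·π·(0.0101)² = 4.848×10⁻⁴ A·m².
In the equatorial plane B = (μ₀/4π)·m/r³ (half the axial value).
B = (10⁻⁷)·(4.848×10⁻⁴) / (1.57)³ = 1.253×10⁻¹¹ T.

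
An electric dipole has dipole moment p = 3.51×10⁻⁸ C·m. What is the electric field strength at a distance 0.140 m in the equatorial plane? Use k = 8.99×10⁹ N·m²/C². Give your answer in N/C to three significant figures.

E ≈ 1.15×10⁵ N/C

In the equatorial plane E = kp/r³.
E = (8.99×10⁹)(3.51×10⁻⁸) / (0.140)³ = 1.150×10⁵ N/C.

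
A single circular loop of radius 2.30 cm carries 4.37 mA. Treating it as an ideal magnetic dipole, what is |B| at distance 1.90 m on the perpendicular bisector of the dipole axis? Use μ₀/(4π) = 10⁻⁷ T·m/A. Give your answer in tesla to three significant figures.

Magnetic moment m = IA = Iπa² = (0.00437)·π·(0.0230)² = 7.263×10⁻⁶ A·m².
In the equatorial plane B = (μ₀/4π)·m/r³ (half the axial value).
B = (10⁻⁷)·(7.263×10⁻⁶) / (1.90)³ = 1.059×10⁻¹³ T.

B ≈ 1.06×10⁻¹³ T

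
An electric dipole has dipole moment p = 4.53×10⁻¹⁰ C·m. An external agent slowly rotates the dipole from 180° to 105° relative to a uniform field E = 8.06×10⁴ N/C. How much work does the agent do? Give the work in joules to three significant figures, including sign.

W ≈ -2.71×10⁻⁵ J

W_ext = ΔU = U(θ₂) − U(θ₁) = −pE cosθ₂ − (−pE cosθ₁) = pE(cosθ₁ − cosθ₂).
W = (4.53×10⁻¹⁰)(8.06×10⁴)·(cos180° − cos105°) = (3.651×10⁻⁵)·(-0.7412) = -2.706×10⁻⁵ J.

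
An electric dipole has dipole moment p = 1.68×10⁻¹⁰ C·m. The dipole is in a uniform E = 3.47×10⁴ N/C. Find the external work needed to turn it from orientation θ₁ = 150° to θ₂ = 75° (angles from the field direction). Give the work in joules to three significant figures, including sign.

W_ext = ΔU = U(θ₂) − U(θ₁) = −pE cosθ₂ − (−pE cosθ₁) = pE(cosθ₁ − cosθ₂).
W = (1.68×10⁻¹⁰)(3.47×10⁴)·(cos150° − cos75°) = (5.830×10⁻⁶)·(-1.1248) = -6.557×10⁻⁶ J.

W ≈ -6.56×10⁻⁶ J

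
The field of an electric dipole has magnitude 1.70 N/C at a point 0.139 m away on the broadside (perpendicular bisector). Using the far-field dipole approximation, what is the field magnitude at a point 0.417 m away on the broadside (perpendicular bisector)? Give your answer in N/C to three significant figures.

Dipole fields scale as 1/r³ in the far field; the geometry is the same at both points.
E₂ = E₁ · (r₁/r₂)³ = 1.70 · (0.139/0.417)³.
(r₁/r₂)³ = (0.3333)³ = 0.03704.
E₂ ≈ 0.06296 N/C.

E ≈ 0.0630 N/C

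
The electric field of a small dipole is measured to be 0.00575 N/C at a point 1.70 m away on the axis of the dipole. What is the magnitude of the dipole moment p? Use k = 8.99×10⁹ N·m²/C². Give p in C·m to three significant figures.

On axis E = 2kp/r³, so p = Er³/(2k).
p = (0.00575)·(1.70)³ / (2·8.99×10⁹) = 1.571×10⁻¹² C·m.

p ≈ 1.57×10⁻¹² C·m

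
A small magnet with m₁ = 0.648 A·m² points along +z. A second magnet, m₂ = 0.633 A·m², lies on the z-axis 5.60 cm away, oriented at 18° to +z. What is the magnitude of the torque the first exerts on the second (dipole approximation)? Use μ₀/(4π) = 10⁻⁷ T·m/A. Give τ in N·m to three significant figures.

Dipole B is on the axis of dipole A, so B₁ there is axial: B₁ = (μ₀/4π)·2m₁/r³ along +z.
B₁ = 2(10⁻⁷)(0.648)/(0.0560)³ = 7.380×10⁻⁴ T.
τ = m₂ B₁ sinθ.
τ = (0.633)(7.380×10⁻⁴)·sin18° = 1.444×10⁻⁴ N·m.

τ ≈ 1.44×10⁻⁴ N·m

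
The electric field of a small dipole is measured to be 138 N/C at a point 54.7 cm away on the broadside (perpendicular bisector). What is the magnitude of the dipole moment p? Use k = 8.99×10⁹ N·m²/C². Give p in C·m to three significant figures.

In the equatorial plane E = kp/r³, so p = Er³/(k).
p = (138)·(0.547)³ / (8.99×10⁹) = 2.512×10⁻⁹ C·m.

p ≈ 2.51×10⁻⁹ C·m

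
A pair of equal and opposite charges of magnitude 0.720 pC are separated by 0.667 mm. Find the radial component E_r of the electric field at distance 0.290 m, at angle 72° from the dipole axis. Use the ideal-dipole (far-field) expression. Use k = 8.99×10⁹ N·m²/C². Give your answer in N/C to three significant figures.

Dipole moment p = qd = (7.20×10⁻¹³ C)(6.67×10⁻⁴ m) = 4.802×10⁻¹⁶ C·m.
For a dipole, E_r = (2kp cosθ)/r³.
kp/r³ = (8.99×10⁹)(4.802×10⁻¹⁶)/(0.290)³ = 1.770×10⁻⁴ N/C.
E_r = 2·1.770×10⁻⁴·cos72° = 1.094×10⁻⁴ N/C.

E_r ≈ 1.09×10⁻⁴ N/C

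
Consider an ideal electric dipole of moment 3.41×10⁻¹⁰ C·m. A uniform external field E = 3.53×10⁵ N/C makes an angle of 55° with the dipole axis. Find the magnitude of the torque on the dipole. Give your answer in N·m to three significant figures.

Torque on an electric dipole: τ = pE sinθ.
τ = (3.41×10⁻¹⁰)(3.53×10⁵)·sin55° = 9.860×10⁻⁵ N·m.

τ ≈ 9.86×10⁻⁵ N·m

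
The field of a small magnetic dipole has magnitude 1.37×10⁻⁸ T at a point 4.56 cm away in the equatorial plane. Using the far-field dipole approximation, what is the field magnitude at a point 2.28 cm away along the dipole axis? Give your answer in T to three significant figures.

B ≈ 2.19×10⁻⁷ T

Dipole fields scale as 1/r³ in the far field.
The axial field is twice the equatorial field at the same r, so the geometry factor is 2/1.
B₂ = B₁ · (2/1) · (r₁/r₂)³ = 1.37×10⁻⁸ · 2 · (4.56/2.28)³.
(r₁/r₂)³ = (2)³ = 8.
B₂ ≈ 2.192×10⁻⁷ T.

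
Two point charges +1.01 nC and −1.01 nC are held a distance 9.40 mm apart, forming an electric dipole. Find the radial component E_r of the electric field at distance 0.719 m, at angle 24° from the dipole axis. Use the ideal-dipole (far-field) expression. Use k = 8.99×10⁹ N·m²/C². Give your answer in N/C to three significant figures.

Dipole moment p = qd = (1.01×10⁻⁹ C)(0.00940 m) = 9.494×10⁻¹² C·m.
For a dipole, E_r = (2kp cosθ)/r³.
kp/r³ = (8.99×10⁹)(9.494×10⁻¹²)/(0.719)³ = 0.2296 N/C.
E_r = 2·0.2296·cos24° = 0.4195 N/C.

E_r ≈ 0.420 N/C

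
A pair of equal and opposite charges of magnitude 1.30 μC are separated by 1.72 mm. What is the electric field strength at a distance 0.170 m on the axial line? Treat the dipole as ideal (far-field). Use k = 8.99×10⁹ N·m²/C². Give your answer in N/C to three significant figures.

E ≈ 8180 N/C

Dipole moment p = qd = (1.30×10⁻⁶ C)(0.00172 m) = 2.236×10⁻⁹ C·m.
On the dipole axis E = 2kp/r³.
E = 2·(8.99×10⁹)(2.236×10⁻⁹) / (0.170)³ = 8183 N/C.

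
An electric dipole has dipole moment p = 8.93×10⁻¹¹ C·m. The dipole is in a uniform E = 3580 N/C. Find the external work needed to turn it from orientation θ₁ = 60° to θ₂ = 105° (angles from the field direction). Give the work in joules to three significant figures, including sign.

W_ext = ΔU = U(θ₂) − U(θ₁) = −pE cosθ₂ − (−pE cosθ₁) = pE(cosθ₁ − cosθ₂).
W = (8.93×10⁻¹¹)(3580)·(cos60° − cos105°) = (3.197×10⁻⁷)·(+0.7588) = 2.426×10⁻⁷ J.

W ≈ 2.43×10⁻⁷ J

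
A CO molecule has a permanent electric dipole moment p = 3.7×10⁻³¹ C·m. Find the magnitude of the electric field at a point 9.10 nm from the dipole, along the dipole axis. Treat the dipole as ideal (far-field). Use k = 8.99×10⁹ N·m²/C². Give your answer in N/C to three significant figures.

E ≈ 8830 N/C

On the dipole axis E = 2kp/r³.
E = 2·(8.99×10⁹)(3.70×10⁻³¹) / (9.10×10⁻⁹)³ = 8828 N/C.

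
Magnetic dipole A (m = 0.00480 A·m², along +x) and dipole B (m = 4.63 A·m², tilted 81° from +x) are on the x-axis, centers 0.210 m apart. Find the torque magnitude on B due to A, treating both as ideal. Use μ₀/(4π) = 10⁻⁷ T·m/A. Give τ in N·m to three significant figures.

τ ≈ 4.74×10⁻⁷ N·m

Dipole B is on the axis of dipole A, so B₁ there is axial: B₁ = (μ₀/4π)·2m₁/r³ along +x.
B₁ = 2(10⁻⁷)(0.00480)/(0.210)³ = 1.037×10⁻⁷ T.
τ = m₂ B₁ sinθ.
τ = (4.63)(1.037×10⁻⁷)·sin81° = 4.740×10⁻⁷ N·m.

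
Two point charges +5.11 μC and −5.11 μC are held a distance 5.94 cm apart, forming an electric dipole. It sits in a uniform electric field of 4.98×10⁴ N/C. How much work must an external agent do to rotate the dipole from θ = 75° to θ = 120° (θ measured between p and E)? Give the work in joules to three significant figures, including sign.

Dipole moment p = qd = (5.11×10⁻⁶ C)(0.0594 m) = 3.035×10⁻⁷ C·m.
W_ext = ΔU = U(θ₂) − U(θ₁) = −pE cosθ₂ − (−pE cosθ₁) = pE(cosθ₁ − cosθ₂).
W = (3.035×10⁻⁷)(4.98×10⁴)·(cos75° − cos120°) = (0.01511)·(+0.7588) = 0.01147 J.

W ≈ 0.0115 J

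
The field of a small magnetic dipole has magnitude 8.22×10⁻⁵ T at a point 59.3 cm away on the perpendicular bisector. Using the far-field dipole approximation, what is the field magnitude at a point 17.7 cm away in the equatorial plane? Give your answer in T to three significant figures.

Dipole fields scale as 1/r³ in the far field; the geometry is the same at both points.
B₂ = B₁ · (r₁/r₂)³ = 8.22×10⁻⁵ · (59.3/17.7)³.
(r₁/r₂)³ = (3.35)³ = 37.6.
B₂ ≈ 0.003091 T.

B ≈ 0.00309 T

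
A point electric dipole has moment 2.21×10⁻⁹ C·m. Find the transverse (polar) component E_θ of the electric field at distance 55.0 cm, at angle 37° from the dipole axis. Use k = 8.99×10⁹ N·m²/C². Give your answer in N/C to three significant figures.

E_θ ≈ 71.9 N/C

For a dipole, E_θ = (kp sinθ)/r³.
kp/r³ = (8.99×10⁹)(2.21×10⁻⁹)/(0.550)³ = 119.4 N/C.
E_θ = 119.4·sin37° = 71.87 N/C.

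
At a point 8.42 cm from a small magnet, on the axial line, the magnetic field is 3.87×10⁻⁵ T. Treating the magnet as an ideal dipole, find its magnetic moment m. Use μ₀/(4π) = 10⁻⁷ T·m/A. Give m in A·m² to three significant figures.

m ≈ 0.116 A·m²

On axis B = (μ₀/4π)·2m/r³, so m = Br³·4π/(μ₀·2).
m = (3.87×10⁻⁵)·(0.0842)³ / (2·10⁻⁷) = 0.1155 A·m².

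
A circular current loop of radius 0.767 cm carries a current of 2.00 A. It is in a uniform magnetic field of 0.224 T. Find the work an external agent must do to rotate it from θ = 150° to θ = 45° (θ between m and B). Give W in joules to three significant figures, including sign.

W ≈ -1.30×10⁻⁴ J

Magnetic moment m = IA = Iπa² = (2.00)·π·(0.00767)² = 3.696×10⁻⁴ A·m².
W_ext = ΔU = −mB cosθ₂ + mB cosθ₁ = mB(cosθ₁ − cosθ₂).
W = (3.696×10⁻⁴)(0.224)·(cos150° − cos45°) = (8.279×10⁻⁵)·(-1.5731) = -1.302×10⁻⁴ J.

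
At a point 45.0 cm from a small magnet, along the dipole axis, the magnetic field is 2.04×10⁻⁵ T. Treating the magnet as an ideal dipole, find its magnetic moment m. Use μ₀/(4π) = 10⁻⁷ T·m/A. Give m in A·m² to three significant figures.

m ≈ 9.29 A·m²

On axis B = (μ₀/4π)·2m/r³, so m = Br³·4π/(μ₀·2).
m = (2.04×10⁻⁵)·(0.450)³ / (2·10⁻⁷) = 9.295 A·m².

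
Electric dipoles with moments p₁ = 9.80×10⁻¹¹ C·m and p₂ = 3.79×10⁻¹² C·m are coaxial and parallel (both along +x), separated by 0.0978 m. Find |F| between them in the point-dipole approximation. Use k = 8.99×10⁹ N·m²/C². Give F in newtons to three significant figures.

On-axis field of dipole 1 at distance r: E = 2kp₁/r³. Force on dipole 2 is F = p₂·dE/dr (gradient along axis).
dE/dr = −6kp₁/r⁴, so |F| = 6kp₁p₂/r⁴ (attractive for aligned moments).
F = 6(8.99×10⁹)(9.80×10⁻¹¹)(3.79×10⁻¹²)/(0.0978)⁴ = 2.190×10⁻⁷ N.

F ≈ 2.19×10⁻⁷ N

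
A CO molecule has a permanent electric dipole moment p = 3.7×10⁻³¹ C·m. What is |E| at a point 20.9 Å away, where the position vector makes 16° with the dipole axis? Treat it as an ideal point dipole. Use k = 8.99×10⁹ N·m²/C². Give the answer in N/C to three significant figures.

At angle θ the dipole field magnitude is E = (kp/r³)·√(1 + 3cos²θ).
kp/r³ = (8.99×10⁹)(3.70×10⁻³¹) / (2.09×10⁻⁹)³ = 3.644×10⁵ N/C.
√(1 + 3cos²16°) = √(1 + 3·0.9240) = √3.7721 ≈ 1.9422.
E ≈ 3.644×10⁵ × 1.942 = 7.076×10⁵ N/C.

E ≈ 7.08×10⁵ N/C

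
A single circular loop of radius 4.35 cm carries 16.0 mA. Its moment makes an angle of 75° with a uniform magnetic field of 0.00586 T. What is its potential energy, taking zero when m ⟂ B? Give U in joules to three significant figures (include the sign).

U ≈ -1.44×10⁻⁷ J

Magnetic moment m = IA = Iπa² = (0.0160)·π·(0.0435)² = 9.511×10⁻⁵ A·m².
U = −m·B = −mB cosθ.
U = −(9.511×10⁻⁵)(0.00586)·cos75° = -1.443×10⁻⁷ J.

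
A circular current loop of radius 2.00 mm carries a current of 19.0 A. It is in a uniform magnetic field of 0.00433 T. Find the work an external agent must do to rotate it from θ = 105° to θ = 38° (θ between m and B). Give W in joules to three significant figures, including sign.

W ≈ -1.08×10⁻⁶ J

Magnetic moment m = IA = Iπa² = (19.0)·π·(0.00200)² = 2.388×10⁻⁴ A·m².
W_ext = ΔU = −mB cosθ₂ + mB cosθ₁ = mB(cosθ₁ − cosθ₂).
W = (2.388×10⁻⁴)(0.00433)·(cos105° − cos38°) = (1.034×10⁻⁶)·(-1.0468) = -1.082×10⁻⁶ J.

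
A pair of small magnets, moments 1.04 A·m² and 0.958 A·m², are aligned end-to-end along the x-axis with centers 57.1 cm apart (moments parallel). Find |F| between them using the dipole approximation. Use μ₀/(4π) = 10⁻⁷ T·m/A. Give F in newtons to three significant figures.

F ≈ 5.62×10⁻⁶ N

On-axis B of dipole 1: B = (μ₀/4π)·2m₁/r³. Force on dipole 2: F = m₂·dB/dr.
dB/dr = −(μ₀/4π)·6m₁/r⁴, so |F| = (μ₀/4π)·6m₁m₂/r⁴.
F = 6(10⁻⁷)(1.04)(0.958)/(0.571)⁴ = 5.623×10⁻⁶ N.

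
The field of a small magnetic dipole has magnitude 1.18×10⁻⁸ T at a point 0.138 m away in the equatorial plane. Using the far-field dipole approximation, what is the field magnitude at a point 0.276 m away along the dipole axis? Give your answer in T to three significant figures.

Dipole fields scale as 1/r³ in the far field.
The axial field is twice the equatorial field at the same r, so the geometry factor is 2/1.
B₂ = B₁ · (2/1) · (r₁/r₂)³ = 1.18×10⁻⁸ · 2 · (0.138/0.276)³.
(r₁/r₂)³ = (0.5)³ = 0.125.
B₂ ≈ 2.950×10⁻⁹ T.

B ≈ 2.95×10⁻⁹ T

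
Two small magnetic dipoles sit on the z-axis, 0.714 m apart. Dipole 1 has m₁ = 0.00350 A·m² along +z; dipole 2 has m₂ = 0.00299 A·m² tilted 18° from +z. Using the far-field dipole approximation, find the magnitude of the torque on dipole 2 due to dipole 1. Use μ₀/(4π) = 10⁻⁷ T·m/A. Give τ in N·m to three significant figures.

Dipole B is on the axis of dipole A, so B₁ there is axial: B₁ = (μ₀/4π)·2m₁/r³ along +z.
B₁ = 2(10⁻⁷)(0.00350)/(0.714)³ = 1.923×10⁻⁹ T.
τ = m₂ B₁ sinθ.
τ = (0.00299)(1.923×10⁻⁹)·sin18° = 1.777×10⁻¹² N·m.

τ ≈ 1.78×10⁻¹² N·m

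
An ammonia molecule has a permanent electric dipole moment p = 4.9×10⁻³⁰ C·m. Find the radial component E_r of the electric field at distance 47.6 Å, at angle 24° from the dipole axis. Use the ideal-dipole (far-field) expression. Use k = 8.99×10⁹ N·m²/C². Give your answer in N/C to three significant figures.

E_r ≈ 7.46×10⁵ N/C

For a dipole, E_r = (2kp cosθ)/r³.
kp/r³ = (8.99×10⁹)(4.90×10⁻³⁰)/(4.76×10⁻⁹)³ = 4.084×10⁵ N/C.
E_r = 2·4.084×10⁵·cos24° = 7.463×10⁵ N/C.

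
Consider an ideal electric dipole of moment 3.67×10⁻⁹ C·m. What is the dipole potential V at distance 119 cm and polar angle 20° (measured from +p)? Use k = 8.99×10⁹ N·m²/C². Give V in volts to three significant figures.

The dipole potential is V = kp cosθ / r².
V = (8.99×10⁹)(3.67×10⁻⁹)·cos20° / (1.19)² = 21.89 V.

V ≈ 21.9 V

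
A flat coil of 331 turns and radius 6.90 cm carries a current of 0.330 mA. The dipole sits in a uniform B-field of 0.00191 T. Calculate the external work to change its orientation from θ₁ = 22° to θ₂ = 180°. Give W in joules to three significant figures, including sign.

W ≈ 6.01×10⁻⁶ J

m = NIA = NIπa² = 331·(3.30×10⁻⁴)·π·(0.0690)² = 0.001634 A·m².
W_ext = ΔU = −mB cosθ₂ + mB cosθ₁ = mB(cosθ₁ − cosθ₂).
W = (0.001634)(0.00191)·(cos22° − cos180°) = (3.121×10⁻⁶)·(+1.9272) = 6.015×10⁻⁶ J.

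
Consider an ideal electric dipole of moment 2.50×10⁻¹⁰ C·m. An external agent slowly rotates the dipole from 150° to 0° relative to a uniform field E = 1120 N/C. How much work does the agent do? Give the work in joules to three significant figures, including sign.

W_ext = ΔU = U(θ₂) − U(θ₁) = −pE cosθ₂ − (−pE cosθ₁) = pE(cosθ₁ − cosθ₂).
W = (2.50×10⁻¹⁰)(1120)·(cos150° − cos0°) = (2.800×10⁻⁷)·(-1.8660) = -5.225×10⁻⁷ J.

W ≈ -5.22×10⁻⁷ J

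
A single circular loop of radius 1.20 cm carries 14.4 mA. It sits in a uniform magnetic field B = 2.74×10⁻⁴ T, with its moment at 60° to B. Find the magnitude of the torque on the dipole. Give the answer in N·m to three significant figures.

Magnetic moment m = IA = Iπa² = (0.0144)·π·(0.0120)² = 6.514×10⁻⁶ A·m².
Torque on a magnetic dipole: τ = mB sinθ.
τ = (6.514×10⁻⁶)(2.74×10⁻⁴)·sin60° = 1.546×10⁻⁹ N·m.

τ ≈ 1.55×10⁻⁹ N·m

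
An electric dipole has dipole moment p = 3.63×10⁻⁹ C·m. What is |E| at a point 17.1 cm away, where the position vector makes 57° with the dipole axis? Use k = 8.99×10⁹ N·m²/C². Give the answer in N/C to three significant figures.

E ≈ 8970 N/C

At angle θ the dipole field magnitude is E = (kp/r³)·√(1 + 3cos²θ).
kp/r³ = (8.99×10⁹)(3.63×10⁻⁹) / (0.171)³ = 6526 N/C.
√(1 + 3cos²57°) = √(1 + 3·0.2966) = √1.8899 ≈ 1.3747.
E ≈ 6526 × 1.375 = 8972 N/C.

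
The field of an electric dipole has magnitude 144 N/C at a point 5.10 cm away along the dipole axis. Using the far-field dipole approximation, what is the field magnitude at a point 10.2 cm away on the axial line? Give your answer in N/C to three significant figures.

E ≈ 18.0 N/C

Dipole fields scale as 1/r³ in the far field; the geometry is the same at both points.
E₂ = E₁ · (r₁/r₂)³ = 144 · (5.10/10.2)³.
(r₁/r₂)³ = (0.5)³ = 0.125.
E₂ ≈ 18.00 N/C.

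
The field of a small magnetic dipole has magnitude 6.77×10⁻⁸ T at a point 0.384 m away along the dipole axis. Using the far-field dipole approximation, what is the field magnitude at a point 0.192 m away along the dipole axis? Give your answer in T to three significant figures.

B ≈ 5.42×10⁻⁷ T

Dipole fields scale as 1/r³ in the far field; the geometry is the same at both points.
B₂ = B₁ · (r₁/r₂)³ = 6.77×10⁻⁸ · (0.384/0.192)³.
(r₁/r₂)³ = (2)³ = 8.
B₂ ≈ 5.416×10⁻⁷ T.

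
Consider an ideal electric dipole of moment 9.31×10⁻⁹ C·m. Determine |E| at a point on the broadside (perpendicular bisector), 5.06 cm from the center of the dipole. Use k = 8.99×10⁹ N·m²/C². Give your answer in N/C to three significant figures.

E ≈ 6.46×10⁵ N/C

In the equatorial plane E = kp/r³.
E = (8.99×10⁹)(9.31×10⁻⁹) / (0.0506)³ = 6.460×10⁵ N/C.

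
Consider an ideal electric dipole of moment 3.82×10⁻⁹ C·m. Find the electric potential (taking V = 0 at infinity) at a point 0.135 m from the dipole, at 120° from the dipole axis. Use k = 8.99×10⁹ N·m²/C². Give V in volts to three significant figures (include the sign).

The dipole potential is V = kp cosθ / r².
V = (8.99×10⁹)(3.82×10⁻⁹)·cos120° / (0.135)² = -942.2 V.

V ≈ -942 V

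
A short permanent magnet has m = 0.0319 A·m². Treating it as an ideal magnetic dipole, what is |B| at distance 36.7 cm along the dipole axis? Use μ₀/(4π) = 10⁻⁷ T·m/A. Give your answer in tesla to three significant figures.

On axis B = (μ₀/4π)·2m/r³.
B = 2·(10⁻⁷)·(0.0319) / (0.367)³ = 1.291×10⁻⁷ T.

B ≈ 1.29×10⁻⁷ T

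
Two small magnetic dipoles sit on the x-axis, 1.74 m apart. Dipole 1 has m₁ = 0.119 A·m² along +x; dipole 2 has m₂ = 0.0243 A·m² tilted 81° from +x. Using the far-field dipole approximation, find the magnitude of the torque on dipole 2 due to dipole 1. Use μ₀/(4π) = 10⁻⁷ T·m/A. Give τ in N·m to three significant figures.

τ ≈ 1.08×10⁻¹⁰ N·m

Dipole B is on the axis of dipole A, so B₁ there is axial: B₁ = (μ₀/4π)·2m₁/r³ along +x.
B₁ = 2(10⁻⁷)(0.119)/(1.74)³ = 4.518×10⁻⁹ T.
τ = m₂ B₁ sinθ.
τ = (0.0243)(4.518×10⁻⁹)·sin81° = 1.084×10⁻¹⁰ N·m.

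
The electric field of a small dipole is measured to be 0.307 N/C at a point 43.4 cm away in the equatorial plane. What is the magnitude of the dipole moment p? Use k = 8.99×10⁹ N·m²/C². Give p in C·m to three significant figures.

p ≈ 2.79×10⁻¹² C·m

In the equatorial plane E = kp/r³, so p = Er³/(k).
p = (0.307)·(0.434)³ / (8.99×10⁹) = 2.792×10⁻¹² C·m.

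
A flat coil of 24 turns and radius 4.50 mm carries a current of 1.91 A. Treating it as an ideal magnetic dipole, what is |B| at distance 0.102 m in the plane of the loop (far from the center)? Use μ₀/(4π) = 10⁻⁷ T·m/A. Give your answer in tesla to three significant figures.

B ≈ 2.75×10⁻⁷ T

m = NIA = NIπa² = 24·(1.91)·π·(0.00450)² = 0.002916 A·m².
In the equatorial plane B = (μ₀/4π)·m/r³ (half the axial value).
B = (10⁻⁷)·(0.002916) / (0.102)³ = 2.748×10⁻⁷ T.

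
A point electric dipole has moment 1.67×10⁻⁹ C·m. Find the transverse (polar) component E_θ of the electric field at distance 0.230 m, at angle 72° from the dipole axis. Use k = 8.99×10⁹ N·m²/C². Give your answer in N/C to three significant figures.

For a dipole, E_θ = (kp sinθ)/r³.
kp/r³ = (8.99×10⁹)(1.67×10⁻⁹)/(0.230)³ = 1234 N/C.
E_θ = 1234·sin72° = 1174 N/C.

E_θ ≈ 1170 N/C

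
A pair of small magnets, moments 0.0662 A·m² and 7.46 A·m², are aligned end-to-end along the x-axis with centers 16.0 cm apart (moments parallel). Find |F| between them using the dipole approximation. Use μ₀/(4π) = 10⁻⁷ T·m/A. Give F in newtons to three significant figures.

F ≈ 4.52×10⁻⁴ N

On-axis B of dipole 1: B = (μ₀/4π)·2m₁/r³. Force on dipole 2: F = m₂·dB/dr.
dB/dr = −(μ₀/4π)·6m₁/r⁴, so |F| = (μ₀/4π)·6m₁m₂/r⁴.
F = 6(10⁻⁷)(0.0662)(7.46)/(0.160)⁴ = 4.521×10⁻⁴ N.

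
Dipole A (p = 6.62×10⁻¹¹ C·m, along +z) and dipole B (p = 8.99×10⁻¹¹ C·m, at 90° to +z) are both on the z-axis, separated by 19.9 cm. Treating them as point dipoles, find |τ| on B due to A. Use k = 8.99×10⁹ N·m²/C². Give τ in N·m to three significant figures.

The second dipole sits on the axis of the first, so the field there is axial: E₁ = 2kp₁/r³ along +z.
E₁ = 2(8.99×10⁹)(6.62×10⁻¹¹)/(0.199)³ = 151.0 N/C.
Torque on the second dipole: τ = p₂ E₁ sinθ.
τ = (8.99×10⁻¹¹)(151.0)·sin90° = 1.358×10⁻⁸ N·m.

τ ≈ 1.36×10⁻⁸ N·m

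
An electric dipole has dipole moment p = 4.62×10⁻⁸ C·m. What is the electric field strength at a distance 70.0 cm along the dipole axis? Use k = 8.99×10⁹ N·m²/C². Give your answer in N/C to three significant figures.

On the dipole axis E = 2kp/r³.
E = 2·(8.99×10⁹)(4.62×10⁻⁸) / (0.700)³ = 2422 N/C.

E ≈ 2420 N/C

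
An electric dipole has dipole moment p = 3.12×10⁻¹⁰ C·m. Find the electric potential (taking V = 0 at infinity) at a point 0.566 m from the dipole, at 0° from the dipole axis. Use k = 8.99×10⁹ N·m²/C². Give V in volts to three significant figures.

The dipole potential is V = kp cosθ / r².
V = (8.99×10⁹)(3.12×10⁻¹⁰)·cos0° / (0.566)² = 8.756 V.

V ≈ 8.76 V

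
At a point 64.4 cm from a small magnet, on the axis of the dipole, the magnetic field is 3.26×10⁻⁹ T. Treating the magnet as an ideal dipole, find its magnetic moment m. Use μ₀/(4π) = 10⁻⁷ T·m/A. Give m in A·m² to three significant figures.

m ≈ 0.00435 A·m²

On axis B = (μ₀/4π)·2m/r³, so m = Br³·4π/(μ₀·2).
m = (3.26×10⁻⁹)·(0.644)³ / (2·10⁻⁷) = 0.004354 A·m².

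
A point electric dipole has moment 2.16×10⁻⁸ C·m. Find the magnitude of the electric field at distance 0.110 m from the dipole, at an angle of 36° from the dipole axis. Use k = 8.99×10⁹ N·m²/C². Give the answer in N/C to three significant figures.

E ≈ 2.51×10⁵ N/C

At angle θ the dipole field magnitude is E = (kp/r³)·√(1 + 3cos²θ).
kp/r³ = (8.99×10⁹)(2.16×10⁻⁸) / (0.110)³ = 1.459×10⁵ N/C.
√(1 + 3cos²36°) = √(1 + 3·0.6545) = √2.9635 ≈ 1.7215.
E ≈ 1.459×10⁵ × 1.721 = 2.512×10⁵ N/C.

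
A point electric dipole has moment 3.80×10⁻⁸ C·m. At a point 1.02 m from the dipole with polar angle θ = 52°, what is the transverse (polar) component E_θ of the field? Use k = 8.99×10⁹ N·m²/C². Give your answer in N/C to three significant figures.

For a dipole, E_θ = (kp sinθ)/r³.
kp/r³ = (8.99×10⁹)(3.80×10⁻⁸)/(1.02)³ = 321.9 N/C.
E_θ = 321.9·sin52° = 253.7 N/C.

E_θ ≈ 254 N/C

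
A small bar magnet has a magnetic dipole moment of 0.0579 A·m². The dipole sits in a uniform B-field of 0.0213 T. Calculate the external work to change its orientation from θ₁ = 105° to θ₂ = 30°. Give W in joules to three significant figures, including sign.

W ≈ -0.00139 J

W_ext = ΔU = −mB cosθ₂ + mB cosθ₁ = mB(cosθ₁ − cosθ₂).
W = (0.0579)(0.0213)·(cos105° − cos30°) = (0.001233)·(-1.1248) = -0.001387 J.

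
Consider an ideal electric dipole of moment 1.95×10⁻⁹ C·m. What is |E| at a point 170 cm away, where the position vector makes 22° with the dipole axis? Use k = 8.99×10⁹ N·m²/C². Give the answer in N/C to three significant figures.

E ≈ 6.75 N/C

At angle θ the dipole field magnitude is E = (kp/r³)·√(1 + 3cos²θ).
kp/r³ = (8.99×10⁹)(1.95×10⁻⁹) / (1.70)³ = 3.568 N/C.
√(1 + 3cos²22°) = √(1 + 3·0.8597) = √3.5790 ≈ 1.8918.
E ≈ 3.568 × 1.892 = 6.750 N/C.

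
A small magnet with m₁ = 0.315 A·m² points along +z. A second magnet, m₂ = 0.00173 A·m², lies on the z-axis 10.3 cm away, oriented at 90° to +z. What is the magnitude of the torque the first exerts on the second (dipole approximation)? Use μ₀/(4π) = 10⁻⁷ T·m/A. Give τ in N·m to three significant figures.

Dipole B is on the axis of dipole A, so B₁ there is axial: B₁ = (μ₀/4π)·2m₁/r³ along +z.
B₁ = 2(10⁻⁷)(0.315)/(0.103)³ = 5.765×10⁻⁵ T.
τ = m₂ B₁ sinθ.
τ = (0.00173)(5.765×10⁻⁵)·sin90° = 9.974×10⁻⁸ N·m.

τ ≈ 9.97×10⁻⁸ N·m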